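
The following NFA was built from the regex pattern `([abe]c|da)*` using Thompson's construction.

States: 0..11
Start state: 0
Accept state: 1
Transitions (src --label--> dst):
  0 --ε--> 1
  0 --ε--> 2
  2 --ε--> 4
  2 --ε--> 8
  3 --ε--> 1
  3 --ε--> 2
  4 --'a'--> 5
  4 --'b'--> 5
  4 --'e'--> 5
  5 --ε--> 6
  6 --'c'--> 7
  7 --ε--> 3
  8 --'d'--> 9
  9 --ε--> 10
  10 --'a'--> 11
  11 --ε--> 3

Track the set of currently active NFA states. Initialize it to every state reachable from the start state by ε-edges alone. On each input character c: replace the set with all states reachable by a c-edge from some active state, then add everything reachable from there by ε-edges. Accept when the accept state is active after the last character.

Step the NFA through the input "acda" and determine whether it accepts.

S₀ = ε-closure({0}) = {0,1,2,4,8}
'a' @ 1: {5,6}
'c' @ 2: {1,2,3,4,7,8}  (accept∈set)
'd' @ 3: {9,10}
'a' @ 4: {1,2,3,4,8,11}  (accept∈set)
final: {1,2,3,4,8,11}; accept 1 in set

Answer: ACCEPT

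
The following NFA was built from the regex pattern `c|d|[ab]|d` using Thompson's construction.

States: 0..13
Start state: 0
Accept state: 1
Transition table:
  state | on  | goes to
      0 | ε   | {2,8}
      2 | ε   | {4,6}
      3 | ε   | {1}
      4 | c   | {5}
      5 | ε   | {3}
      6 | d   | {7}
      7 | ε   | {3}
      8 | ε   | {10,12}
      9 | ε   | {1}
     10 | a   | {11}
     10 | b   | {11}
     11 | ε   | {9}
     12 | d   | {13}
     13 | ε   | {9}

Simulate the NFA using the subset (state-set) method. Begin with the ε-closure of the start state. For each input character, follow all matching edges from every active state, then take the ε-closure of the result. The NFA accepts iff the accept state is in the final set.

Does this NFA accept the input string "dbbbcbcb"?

Answer: REJECT

Steps:
S₀ = ε-closure({0}) = {0,2,4,6,8,10,12}
'd' @ 1: {1,3,7,9,13}  (accept∈set)
'b' @ 2: {}  — dead — no transitions
rest 'bbcbcb' ignored (set empty)
final: {}; accept 1 not in set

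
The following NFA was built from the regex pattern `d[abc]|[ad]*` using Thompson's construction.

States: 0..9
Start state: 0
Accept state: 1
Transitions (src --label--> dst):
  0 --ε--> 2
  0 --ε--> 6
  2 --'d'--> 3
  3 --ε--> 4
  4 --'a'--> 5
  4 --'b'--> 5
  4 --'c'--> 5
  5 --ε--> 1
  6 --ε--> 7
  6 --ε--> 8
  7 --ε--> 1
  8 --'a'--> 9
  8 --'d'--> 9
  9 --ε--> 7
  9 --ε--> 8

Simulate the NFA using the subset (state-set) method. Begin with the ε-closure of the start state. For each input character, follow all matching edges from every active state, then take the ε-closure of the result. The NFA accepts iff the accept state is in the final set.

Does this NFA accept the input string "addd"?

Answer: ACCEPT

Steps:
S₀ = ε-closure({0}) = {0,1,2,6,7,8}
'a' @ 1: {1,7,8,9}  ✓accept
'd' @ 2: {1,7,8,9}  ✓accept
'd' @ 3: {1,7,8,9}  ✓accept
'd' @ 4: {1,7,8,9}  ✓accept
end set {1,7,8,9} — state 1 in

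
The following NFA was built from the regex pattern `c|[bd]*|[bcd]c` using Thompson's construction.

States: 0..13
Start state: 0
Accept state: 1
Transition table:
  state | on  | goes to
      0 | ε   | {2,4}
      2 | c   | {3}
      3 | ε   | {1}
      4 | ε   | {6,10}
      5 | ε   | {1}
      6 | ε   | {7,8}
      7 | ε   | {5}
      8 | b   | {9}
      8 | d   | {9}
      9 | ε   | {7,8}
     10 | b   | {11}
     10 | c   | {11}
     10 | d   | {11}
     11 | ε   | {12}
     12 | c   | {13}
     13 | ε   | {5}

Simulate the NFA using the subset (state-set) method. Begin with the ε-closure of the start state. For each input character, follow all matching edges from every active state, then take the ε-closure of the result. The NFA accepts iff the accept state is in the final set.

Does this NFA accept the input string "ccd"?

Answer: REJECT

Steps:
initial (ε-close {0}): {0,1,2,4,5,6,7,8,10}
'c' @ 1: {1,3,11,12}  ✓accept
'c' @ 2: {1,5,13}  ✓accept
'd' @ 3: {}  — dead — no transitions
end set {} — state 1 not in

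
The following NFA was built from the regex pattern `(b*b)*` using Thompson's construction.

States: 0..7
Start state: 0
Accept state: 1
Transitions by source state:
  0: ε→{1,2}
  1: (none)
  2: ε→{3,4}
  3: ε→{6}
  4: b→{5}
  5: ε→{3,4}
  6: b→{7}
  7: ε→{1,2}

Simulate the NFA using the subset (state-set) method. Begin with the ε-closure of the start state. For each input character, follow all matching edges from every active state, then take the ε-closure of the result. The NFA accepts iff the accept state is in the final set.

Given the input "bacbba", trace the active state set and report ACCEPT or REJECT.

start: ε-closure({0}) = {0,1,2,3,4,6}
'b' @ 1: {1,2,3,4,5,6,7}  ✓accept
'a' @ 2: {}  — dead — no transitions
rest 'cbba' ignored (set empty)
after full input: {}  (accept=1 not in)

Answer: REJECT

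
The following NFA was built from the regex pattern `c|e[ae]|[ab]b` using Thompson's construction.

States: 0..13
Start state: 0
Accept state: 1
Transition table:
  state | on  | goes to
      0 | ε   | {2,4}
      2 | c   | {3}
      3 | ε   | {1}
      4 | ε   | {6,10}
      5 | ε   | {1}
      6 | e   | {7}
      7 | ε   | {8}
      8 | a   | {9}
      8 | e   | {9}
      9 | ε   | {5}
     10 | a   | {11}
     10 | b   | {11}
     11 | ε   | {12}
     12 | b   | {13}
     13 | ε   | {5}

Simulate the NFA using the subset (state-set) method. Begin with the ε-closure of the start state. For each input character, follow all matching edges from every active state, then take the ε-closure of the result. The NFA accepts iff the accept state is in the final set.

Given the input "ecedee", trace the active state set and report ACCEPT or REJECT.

Answer: REJECT

Derivation:
initial (ε-close {0}): {0,2,4,6,10}
'e' @ 1: {7,8}
'c' @ 2: {}  — no active states
rest 'edee' ignored (set empty)
final: {}; accept 1 not in set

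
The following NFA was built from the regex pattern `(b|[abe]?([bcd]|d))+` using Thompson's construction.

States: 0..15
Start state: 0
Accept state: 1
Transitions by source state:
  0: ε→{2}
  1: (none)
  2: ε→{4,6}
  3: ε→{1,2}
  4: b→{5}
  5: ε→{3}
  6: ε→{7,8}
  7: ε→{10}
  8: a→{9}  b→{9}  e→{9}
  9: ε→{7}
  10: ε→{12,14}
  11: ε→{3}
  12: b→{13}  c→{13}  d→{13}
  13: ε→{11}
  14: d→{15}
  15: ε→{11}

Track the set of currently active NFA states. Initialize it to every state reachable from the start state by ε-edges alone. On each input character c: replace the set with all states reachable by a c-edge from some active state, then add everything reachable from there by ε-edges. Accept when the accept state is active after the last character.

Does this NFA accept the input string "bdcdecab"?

start: ε-closure({0}) = {0,2,4,6,7,8,10,12,14}
'b' @ 1: {1,2,3,4,5,6,7,8,9,10,11,12,13,14}  (accept∈set)
'd' @ 2: {1,2,3,4,6,7,8,10,11,12,13,14,15}  (accept∈set)
'c' @ 3: {1,2,3,4,6,7,8,10,11,12,13,14}  (accept∈set)
'd' @ 4: {1,2,3,4,6,7,8,10,11,12,13,14,15}  (accept∈set)
'e' @ 5: {7,9,10,12,14}
'c' @ 6: {1,2,3,4,6,7,8,10,11,12,13,14}  (accept∈set)
'a' @ 7: {7,9,10,12,14}
'b' @ 8: {1,2,3,4,6,7,8,10,11,12,13,14}  (accept∈set)
final: {1,2,3,4,6,7,8,10,11,12,13,14}; accept 1 in set

Answer: ACCEPT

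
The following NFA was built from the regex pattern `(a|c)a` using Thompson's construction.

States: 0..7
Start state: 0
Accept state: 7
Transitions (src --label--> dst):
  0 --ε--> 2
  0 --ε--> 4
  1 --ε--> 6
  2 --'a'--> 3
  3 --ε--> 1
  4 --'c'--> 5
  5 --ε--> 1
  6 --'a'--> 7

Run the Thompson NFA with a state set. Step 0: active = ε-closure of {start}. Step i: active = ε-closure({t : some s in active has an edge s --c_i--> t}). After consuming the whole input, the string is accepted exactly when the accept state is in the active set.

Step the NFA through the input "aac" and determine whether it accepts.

Answer: REJECT

Trace:
S₀ = ε-closure({0}) = {0,2,4}
'a' @ 1: {1,3,6}
'a' @ 2: {7}  [accepting]
'c' @ 3: {}  — state set empty
final: {}; accept 7 not in set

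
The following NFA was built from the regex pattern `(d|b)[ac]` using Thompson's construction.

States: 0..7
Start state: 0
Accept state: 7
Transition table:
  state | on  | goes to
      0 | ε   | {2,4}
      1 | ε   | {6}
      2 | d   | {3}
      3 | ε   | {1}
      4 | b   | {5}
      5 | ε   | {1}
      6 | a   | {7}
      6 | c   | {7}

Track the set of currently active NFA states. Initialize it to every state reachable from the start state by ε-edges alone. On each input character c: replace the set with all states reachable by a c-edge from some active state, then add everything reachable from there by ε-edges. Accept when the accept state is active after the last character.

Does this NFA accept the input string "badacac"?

Answer: REJECT

Derivation:
S₀ = ε-closure({0}) = {0,2,4}
'b' @ 1: {1,5,6}
'a' @ 2: {7}  ✓accept
'd' @ 3: {}  — dead — no transitions
rest 'acac' ignored (set empty)
after full input: {}  (accept=7 not in)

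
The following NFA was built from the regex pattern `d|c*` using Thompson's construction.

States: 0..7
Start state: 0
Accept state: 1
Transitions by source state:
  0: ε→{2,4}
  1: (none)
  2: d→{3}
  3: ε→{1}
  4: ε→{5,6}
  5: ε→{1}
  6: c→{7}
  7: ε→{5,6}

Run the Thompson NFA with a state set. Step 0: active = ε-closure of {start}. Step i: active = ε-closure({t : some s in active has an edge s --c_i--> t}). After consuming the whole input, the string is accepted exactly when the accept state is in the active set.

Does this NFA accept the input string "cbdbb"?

start: ε-closure({0}) = {0,1,2,4,5,6}
'c' @ 1: {1,5,6,7}  ✓accept
'b' @ 2: {}  — no active states
rest 'dbb' ignored (set empty)
after full input: {}  (accept=1 not in)

Answer: REJECT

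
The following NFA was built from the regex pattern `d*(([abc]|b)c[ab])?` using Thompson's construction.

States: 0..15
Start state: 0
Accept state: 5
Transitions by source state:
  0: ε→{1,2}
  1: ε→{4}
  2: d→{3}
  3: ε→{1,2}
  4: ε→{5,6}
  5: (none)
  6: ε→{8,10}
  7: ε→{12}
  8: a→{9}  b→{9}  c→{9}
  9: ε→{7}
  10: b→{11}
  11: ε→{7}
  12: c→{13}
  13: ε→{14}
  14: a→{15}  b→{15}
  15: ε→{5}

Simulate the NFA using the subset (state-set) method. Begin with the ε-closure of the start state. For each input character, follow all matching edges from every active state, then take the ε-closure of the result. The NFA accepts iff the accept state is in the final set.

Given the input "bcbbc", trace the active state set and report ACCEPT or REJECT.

Answer: REJECT

Steps:
S₀ = ε-closure({0}) = {0,1,2,4,5,6,8,10}
'b' @ 1: {7,9,11,12}
'c' @ 2: {13,14}
'b' @ 3: {5,15}  [accepting]
'b' @ 4: {}  — state set empty
rest 'c' ignored (set empty)
final: {}; accept 5 not in set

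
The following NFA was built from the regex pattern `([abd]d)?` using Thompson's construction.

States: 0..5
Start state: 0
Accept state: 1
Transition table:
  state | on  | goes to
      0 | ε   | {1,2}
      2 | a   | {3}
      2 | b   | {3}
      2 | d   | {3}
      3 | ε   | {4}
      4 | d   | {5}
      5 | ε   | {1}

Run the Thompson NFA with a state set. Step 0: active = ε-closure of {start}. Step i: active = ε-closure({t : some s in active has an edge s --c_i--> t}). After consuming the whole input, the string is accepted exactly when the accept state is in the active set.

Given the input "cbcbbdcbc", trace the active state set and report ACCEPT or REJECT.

start: ε-closure({0}) = {0,1,2}
'c' @ 1: {}  — no active states
rest 'bcbbdcbc' ignored (set empty)
end set {} — state 1 not in

Answer: REJECT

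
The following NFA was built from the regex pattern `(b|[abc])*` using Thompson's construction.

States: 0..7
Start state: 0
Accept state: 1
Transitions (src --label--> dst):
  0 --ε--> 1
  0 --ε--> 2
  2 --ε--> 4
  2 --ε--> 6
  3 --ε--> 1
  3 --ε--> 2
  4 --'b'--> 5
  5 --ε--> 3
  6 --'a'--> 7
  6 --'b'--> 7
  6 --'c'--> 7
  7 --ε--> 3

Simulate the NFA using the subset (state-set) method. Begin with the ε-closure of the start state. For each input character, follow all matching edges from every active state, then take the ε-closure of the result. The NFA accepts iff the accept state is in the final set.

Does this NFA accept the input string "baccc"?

Answer: ACCEPT

Derivation:
start: ε-closure({0}) = {0,1,2,4,6}
'b' @ 1: {1,2,3,4,5,6,7}  [accepting]
'a' @ 2: {1,2,3,4,6,7}  [accepting]
'c' @ 3: {1,2,3,4,6,7}  [accepting]
'c' @ 4: {1,2,3,4,6,7}  [accepting]
'c' @ 5: {1,2,3,4,6,7}  [accepting]
end set {1,2,3,4,6,7} — state 1 in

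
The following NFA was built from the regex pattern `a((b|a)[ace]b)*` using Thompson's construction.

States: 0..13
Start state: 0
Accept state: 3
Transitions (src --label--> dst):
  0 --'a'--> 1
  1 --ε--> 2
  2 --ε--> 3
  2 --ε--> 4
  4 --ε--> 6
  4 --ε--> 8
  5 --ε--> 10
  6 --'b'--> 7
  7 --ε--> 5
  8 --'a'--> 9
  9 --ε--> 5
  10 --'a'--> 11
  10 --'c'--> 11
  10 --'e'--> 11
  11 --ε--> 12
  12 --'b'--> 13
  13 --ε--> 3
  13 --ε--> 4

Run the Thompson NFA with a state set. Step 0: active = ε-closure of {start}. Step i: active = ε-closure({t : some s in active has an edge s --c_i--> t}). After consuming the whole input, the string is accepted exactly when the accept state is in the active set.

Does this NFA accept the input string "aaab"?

Answer: ACCEPT

Steps:
start: ε-closure({0}) = {0}
'a' @ 1: {1,2,3,4,6,8}  [accepting]
'a' @ 2: {5,9,10}
'a' @ 3: {11,12}
'b' @ 4: {3,4,6,8,13}  [accepting]
final: {3,4,6,8,13}; accept 3 in set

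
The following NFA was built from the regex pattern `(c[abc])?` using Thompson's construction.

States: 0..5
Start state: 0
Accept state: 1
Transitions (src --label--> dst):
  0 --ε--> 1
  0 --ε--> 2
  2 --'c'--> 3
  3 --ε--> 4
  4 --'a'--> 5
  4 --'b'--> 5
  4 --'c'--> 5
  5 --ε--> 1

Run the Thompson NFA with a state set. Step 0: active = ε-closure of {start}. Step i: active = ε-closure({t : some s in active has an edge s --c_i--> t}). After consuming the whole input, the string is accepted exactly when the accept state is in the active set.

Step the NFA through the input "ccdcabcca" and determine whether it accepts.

start: ε-closure({0}) = {0,1,2}
'c' @ 1: {3,4}
'c' @ 2: {1,5}  [accepting]
'd' @ 3: {}  — state set empty
rest 'cabcca' ignored (set empty)
final: {}; accept 1 not in set

Answer: REJECT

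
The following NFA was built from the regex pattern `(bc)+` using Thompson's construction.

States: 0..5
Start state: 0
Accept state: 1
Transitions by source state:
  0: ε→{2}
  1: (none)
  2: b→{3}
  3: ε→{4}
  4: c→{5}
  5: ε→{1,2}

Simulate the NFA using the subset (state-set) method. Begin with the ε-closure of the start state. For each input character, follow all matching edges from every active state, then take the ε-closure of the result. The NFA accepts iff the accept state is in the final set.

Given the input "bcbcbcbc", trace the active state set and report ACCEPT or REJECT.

Answer: ACCEPT

Steps:
S₀ = ε-closure({0}) = {0,2}
'b' @ 1: {3,4}
'c' @ 2: {1,2,5}  [accepting]
'b' @ 3: {3,4}
'c' @ 4: {1,2,5}  [accepting]
'b' @ 5: {3,4}
'c' @ 6: {1,2,5}  [accepting]
'b' @ 7: {3,4}
'c' @ 8: {1,2,5}  [accepting]
final: {1,2,5}; accept 1 in set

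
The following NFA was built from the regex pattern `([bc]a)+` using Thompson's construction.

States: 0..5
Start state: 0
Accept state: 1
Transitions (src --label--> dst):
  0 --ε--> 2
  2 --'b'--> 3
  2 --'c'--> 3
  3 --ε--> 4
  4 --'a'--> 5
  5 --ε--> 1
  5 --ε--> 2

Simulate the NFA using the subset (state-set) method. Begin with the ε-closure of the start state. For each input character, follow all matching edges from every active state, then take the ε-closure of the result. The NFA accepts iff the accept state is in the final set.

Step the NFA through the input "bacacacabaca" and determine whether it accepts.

Answer: ACCEPT

Derivation:
start: ε-closure({0}) = {0,2}
'b' @ 1: {3,4}
'a' @ 2: {1,2,5}  ✓accept
'c' @ 3: {3,4}
'a' @ 4: {1,2,5}  ✓accept
'c' @ 5: {3,4}
'a' @ 6: {1,2,5}  ✓accept
'c' @ 7: {3,4}
'a' @ 8: {1,2,5}  ✓accept
'b' @ 9: {3,4}
'a' @ 10: {1,2,5}  ✓accept
'c' @ 11: {3,4}
'a' @ 12: {1,2,5}  ✓accept
final: {1,2,5}; accept 1 in set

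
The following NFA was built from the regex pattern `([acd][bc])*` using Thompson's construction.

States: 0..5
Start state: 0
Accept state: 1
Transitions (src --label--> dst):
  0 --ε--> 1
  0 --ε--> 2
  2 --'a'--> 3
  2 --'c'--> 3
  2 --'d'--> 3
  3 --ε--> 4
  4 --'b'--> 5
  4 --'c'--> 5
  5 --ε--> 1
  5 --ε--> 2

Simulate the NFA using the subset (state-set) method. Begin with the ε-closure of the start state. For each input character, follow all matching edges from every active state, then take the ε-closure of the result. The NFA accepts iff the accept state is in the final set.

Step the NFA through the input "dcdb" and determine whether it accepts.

Answer: ACCEPT

Steps:
start: ε-closure({0}) = {0,1,2}
'd' @ 1: {3,4}
'c' @ 2: {1,2,5}  [accepting]
'd' @ 3: {3,4}
'b' @ 4: {1,2,5}  [accepting]
after full input: {1,2,5}  (accept=1 in)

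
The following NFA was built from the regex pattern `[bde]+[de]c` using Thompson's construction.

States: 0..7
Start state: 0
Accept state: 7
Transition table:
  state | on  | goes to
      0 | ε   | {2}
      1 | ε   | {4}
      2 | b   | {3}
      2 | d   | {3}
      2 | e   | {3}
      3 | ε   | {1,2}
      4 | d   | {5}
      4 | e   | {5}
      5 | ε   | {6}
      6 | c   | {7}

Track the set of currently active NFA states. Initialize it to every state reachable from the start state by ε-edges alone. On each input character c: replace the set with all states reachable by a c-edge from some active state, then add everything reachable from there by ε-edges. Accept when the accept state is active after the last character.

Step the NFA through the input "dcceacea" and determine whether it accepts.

Answer: REJECT

Trace:
initial (ε-close {0}): {0,2}
'd' @ 1: {1,2,3,4}
'c' @ 2: {}  — dead — no transitions
rest 'ceacea' ignored (set empty)
after full input: {}  (accept=7 not in)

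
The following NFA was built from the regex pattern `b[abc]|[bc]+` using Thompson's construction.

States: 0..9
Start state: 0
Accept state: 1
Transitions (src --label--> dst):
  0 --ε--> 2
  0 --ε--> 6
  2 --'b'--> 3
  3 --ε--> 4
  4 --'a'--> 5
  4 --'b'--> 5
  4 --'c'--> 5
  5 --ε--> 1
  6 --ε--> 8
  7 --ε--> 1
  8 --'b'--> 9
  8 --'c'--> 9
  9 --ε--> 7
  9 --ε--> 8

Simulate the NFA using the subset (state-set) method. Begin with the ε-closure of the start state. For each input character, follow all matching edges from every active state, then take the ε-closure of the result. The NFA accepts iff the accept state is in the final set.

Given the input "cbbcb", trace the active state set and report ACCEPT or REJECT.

Answer: ACCEPT

Derivation:
S₀ = ε-closure({0}) = {0,2,6,8}
'c' @ 1: {1,7,8,9}  (accept∈set)
'b' @ 2: {1,7,8,9}  (accept∈set)
'b' @ 3: {1,7,8,9}  (accept∈set)
'c' @ 4: {1,7,8,9}  (accept∈set)
'b' @ 5: {1,7,8,9}  (accept∈set)
after full input: {1,7,8,9}  (accept=1 in)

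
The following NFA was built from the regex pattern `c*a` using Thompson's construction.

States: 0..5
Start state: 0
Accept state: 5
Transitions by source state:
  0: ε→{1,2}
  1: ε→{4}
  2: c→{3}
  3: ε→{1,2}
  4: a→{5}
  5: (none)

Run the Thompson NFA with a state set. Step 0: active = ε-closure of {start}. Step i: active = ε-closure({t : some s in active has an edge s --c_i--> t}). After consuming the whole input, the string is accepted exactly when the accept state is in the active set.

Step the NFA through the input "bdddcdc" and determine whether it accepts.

Answer: REJECT

Trace:
initial (ε-close {0}): {0,1,2,4}
'b' @ 1: {}  — state set empty
rest 'dddcdc' ignored (set empty)
after full input: {}  (accept=5 not in)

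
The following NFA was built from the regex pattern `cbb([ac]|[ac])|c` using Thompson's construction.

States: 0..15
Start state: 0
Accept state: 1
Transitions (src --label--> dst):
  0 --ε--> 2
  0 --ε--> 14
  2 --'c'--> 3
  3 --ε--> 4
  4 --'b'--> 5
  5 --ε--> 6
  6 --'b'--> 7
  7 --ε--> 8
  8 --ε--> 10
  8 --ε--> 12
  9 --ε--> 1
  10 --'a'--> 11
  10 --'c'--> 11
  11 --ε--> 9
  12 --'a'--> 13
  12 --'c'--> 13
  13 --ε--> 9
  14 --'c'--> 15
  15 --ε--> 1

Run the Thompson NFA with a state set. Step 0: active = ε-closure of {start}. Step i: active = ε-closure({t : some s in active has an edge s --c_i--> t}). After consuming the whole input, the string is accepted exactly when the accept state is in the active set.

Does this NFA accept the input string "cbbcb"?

start: ε-closure({0}) = {0,2,14}
'c' @ 1: {1,3,4,15}  (accept∈set)
'b' @ 2: {5,6}
'b' @ 3: {7,8,10,12}
'c' @ 4: {1,9,11,13}  (accept∈set)
'b' @ 5: {}  — no active states
final: {}; accept 1 not in set

Answer: REJECT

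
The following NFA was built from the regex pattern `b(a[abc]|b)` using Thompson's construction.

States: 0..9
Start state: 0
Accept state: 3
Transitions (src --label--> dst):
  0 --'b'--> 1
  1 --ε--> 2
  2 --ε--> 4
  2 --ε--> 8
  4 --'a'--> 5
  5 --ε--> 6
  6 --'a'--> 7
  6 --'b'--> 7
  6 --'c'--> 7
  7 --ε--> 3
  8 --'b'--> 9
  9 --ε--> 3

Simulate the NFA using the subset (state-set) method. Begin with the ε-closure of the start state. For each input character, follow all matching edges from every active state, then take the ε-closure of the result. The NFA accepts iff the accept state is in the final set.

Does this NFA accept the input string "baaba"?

S₀ = ε-closure({0}) = {0}
'b' @ 1: {1,2,4,8}
'a' @ 2: {5,6}
'a' @ 3: {3,7}  (accept∈set)
'b' @ 4: {}  — state set empty
rest 'a' ignored (set empty)
after full input: {}  (accept=3 not in)

Answer: REJECT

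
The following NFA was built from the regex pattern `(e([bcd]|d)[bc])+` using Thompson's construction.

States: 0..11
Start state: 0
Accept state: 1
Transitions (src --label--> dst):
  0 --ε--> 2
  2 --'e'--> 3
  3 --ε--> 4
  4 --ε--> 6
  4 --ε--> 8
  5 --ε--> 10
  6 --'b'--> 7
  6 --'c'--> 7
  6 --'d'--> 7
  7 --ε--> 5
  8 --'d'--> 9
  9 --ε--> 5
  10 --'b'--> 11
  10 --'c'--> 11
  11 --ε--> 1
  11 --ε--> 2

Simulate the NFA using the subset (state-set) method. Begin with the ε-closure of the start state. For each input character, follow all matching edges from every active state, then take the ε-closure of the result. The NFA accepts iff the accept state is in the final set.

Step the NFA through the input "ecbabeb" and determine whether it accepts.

Answer: REJECT

Steps:
S₀ = ε-closure({0}) = {0,2}
'e' @ 1: {3,4,6,8}
'c' @ 2: {5,7,10}
'b' @ 3: {1,2,11}  ✓accept
'a' @ 4: {}  — state set empty
rest 'beb' ignored (set empty)
end set {} — state 1 not in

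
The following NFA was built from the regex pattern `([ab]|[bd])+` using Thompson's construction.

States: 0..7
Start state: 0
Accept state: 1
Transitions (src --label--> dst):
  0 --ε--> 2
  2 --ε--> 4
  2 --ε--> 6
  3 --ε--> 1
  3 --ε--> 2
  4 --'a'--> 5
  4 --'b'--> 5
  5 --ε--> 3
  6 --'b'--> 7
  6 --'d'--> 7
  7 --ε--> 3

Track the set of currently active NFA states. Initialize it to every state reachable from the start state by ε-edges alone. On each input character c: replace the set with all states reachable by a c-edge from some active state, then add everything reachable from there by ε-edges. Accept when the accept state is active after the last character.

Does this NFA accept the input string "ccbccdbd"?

Answer: REJECT

Trace:
S₀ = ε-closure({0}) = {0,2,4,6}
'c' @ 1: {}  — no active states
rest 'cbccdbd' ignored (set empty)
final: {}; accept 1 not in set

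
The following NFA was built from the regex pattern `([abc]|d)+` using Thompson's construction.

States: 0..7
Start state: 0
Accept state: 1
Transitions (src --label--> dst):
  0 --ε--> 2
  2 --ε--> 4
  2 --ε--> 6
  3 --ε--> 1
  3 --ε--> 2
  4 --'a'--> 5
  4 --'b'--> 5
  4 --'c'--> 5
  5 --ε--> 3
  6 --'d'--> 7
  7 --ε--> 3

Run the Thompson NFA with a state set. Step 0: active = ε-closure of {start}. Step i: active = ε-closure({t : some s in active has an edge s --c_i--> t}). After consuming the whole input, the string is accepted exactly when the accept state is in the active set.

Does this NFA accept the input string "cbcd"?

Answer: ACCEPT

Steps:
initial (ε-close {0}): {0,2,4,6}
'c' @ 1: {1,2,3,4,5,6}  ✓accept
'b' @ 2: {1,2,3,4,5,6}  ✓accept
'c' @ 3: {1,2,3,4,5,6}  ✓accept
'd' @ 4: {1,2,3,4,6,7}  ✓accept
after full input: {1,2,3,4,6,7}  (accept=1 in)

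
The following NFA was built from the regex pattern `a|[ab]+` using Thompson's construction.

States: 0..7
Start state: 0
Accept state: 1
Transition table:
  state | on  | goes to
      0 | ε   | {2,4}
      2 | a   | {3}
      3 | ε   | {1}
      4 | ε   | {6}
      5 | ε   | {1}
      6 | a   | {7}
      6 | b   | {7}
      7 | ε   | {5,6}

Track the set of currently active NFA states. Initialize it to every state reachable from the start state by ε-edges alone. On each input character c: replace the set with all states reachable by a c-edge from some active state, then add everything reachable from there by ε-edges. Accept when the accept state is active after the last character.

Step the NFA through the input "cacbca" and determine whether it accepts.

initial (ε-close {0}): {0,2,4,6}
'c' @ 1: {}  — no active states
rest 'acbca' ignored (set empty)
after full input: {}  (accept=1 not in)

Answer: REJECT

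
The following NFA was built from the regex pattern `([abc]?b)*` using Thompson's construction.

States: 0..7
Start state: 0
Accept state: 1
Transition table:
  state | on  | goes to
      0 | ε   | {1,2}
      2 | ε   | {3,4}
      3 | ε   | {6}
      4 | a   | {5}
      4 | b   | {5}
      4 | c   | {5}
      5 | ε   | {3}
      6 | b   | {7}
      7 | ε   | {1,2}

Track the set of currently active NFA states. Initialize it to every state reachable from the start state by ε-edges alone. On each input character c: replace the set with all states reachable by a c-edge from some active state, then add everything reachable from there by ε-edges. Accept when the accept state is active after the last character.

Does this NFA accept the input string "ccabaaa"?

Answer: REJECT

Trace:
S₀ = ε-closure({0}) = {0,1,2,3,4,6}
'c' @ 1: {3,5,6}
'c' @ 2: {}  — no active states
rest 'abaaa' ignored (set empty)
end set {} — state 1 not in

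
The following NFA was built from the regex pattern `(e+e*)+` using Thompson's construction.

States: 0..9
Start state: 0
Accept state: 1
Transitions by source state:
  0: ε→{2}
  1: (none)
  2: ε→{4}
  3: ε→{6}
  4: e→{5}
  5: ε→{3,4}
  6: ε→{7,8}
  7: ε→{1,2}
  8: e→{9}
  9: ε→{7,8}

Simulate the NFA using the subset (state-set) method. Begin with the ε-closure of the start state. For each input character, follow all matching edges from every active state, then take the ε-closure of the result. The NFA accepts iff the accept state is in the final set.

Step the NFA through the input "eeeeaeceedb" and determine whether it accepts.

Answer: REJECT

Trace:
S₀ = ε-closure({0}) = {0,2,4}
'e' @ 1: {1,2,3,4,5,6,7,8}  (accept∈set)
'e' @ 2: {1,2,3,4,5,6,7,8,9}  (accept∈set)
'e' @ 3: {1,2,3,4,5,6,7,8,9}  (accept∈set)
'e' @ 4: {1,2,3,4,5,6,7,8,9}  (accept∈set)
'a' @ 5: {}  — state set empty
rest 'eceedb' ignored (set empty)
final: {}; accept 1 not in set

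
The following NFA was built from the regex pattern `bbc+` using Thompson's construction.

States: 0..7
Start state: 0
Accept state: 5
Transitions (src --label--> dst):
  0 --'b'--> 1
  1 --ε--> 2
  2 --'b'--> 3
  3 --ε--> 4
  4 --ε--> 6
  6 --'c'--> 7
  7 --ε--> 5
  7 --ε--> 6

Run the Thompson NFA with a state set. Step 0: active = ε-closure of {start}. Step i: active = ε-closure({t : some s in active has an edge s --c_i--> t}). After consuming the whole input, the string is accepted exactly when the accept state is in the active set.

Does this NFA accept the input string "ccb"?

Answer: REJECT

Derivation:
initial (ε-close {0}): {0}
'c' @ 1: {}  — no active states
rest 'cb' ignored (set empty)
end set {} — state 5 not in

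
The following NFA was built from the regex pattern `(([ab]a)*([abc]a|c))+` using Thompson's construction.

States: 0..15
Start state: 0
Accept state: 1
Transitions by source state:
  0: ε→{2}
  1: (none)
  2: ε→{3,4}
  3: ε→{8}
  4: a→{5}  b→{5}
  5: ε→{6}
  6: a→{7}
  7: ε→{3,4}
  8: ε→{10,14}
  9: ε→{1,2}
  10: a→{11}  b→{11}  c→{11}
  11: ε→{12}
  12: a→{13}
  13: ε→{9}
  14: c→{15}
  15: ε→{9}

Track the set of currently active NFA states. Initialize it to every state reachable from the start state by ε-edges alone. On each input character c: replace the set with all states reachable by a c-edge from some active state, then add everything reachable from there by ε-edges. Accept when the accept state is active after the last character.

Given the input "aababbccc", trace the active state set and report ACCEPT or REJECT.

Answer: REJECT

Steps:
initial (ε-close {0}): {0,2,3,4,8,10,14}
'a' @ 1: {5,6,11,12}
'a' @ 2: {1,2,3,4,7,8,9,10,13,14}  [accepting]
'b' @ 3: {5,6,11,12}
'a' @ 4: {1,2,3,4,7,8,9,10,13,14}  [accepting]
'b' @ 5: {5,6,11,12}
'b' @ 6: {}  — state set empty
rest 'ccc' ignored (set empty)
final: {}; accept 1 not in set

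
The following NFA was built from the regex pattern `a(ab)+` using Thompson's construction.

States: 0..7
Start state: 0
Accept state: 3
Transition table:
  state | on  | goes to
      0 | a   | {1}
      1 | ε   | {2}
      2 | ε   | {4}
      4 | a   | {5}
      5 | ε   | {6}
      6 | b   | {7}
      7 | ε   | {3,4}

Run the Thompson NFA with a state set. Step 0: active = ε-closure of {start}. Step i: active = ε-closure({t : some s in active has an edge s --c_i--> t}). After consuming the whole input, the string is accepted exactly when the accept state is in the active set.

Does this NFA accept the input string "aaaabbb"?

Answer: REJECT

Derivation:
start: ε-closure({0}) = {0}
'a' @ 1: {1,2,4}
'a' @ 2: {5,6}
'a' @ 3: {}  — dead — no transitions
rest 'abbb' ignored (set empty)
end set {} — state 3 not in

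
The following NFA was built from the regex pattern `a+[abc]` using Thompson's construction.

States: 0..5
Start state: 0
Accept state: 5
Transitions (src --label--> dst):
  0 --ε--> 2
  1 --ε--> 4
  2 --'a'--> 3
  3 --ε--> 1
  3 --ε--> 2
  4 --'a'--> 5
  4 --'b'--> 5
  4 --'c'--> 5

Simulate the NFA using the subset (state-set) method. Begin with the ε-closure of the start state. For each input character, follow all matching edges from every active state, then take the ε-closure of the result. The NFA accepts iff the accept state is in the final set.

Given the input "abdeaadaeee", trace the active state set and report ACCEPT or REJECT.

Answer: REJECT

Trace:
S₀ = ε-closure({0}) = {0,2}
'a' @ 1: {1,2,3,4}
'b' @ 2: {5}  [accepting]
'd' @ 3: {}  — dead — no transitions
rest 'eaadaeee' ignored (set empty)
after full input: {}  (accept=5 not in)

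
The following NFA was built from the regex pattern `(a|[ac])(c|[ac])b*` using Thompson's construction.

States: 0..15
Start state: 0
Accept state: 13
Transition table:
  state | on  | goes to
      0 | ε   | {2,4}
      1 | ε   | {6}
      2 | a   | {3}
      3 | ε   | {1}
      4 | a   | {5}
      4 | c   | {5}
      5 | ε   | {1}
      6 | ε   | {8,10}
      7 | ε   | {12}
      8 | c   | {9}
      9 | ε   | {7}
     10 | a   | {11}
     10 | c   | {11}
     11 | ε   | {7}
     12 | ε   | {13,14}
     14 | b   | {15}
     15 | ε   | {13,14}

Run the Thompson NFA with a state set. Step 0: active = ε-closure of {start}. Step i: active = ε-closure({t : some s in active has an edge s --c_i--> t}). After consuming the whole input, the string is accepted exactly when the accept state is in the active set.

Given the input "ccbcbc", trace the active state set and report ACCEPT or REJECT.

Answer: REJECT

Derivation:
initial (ε-close {0}): {0,2,4}
'c' @ 1: {1,5,6,8,10}
'c' @ 2: {7,9,11,12,13,14}  (accept∈set)
'b' @ 3: {13,14,15}  (accept∈set)
'c' @ 4: {}  — no active states
rest 'bc' ignored (set empty)
end set {} — state 13 not in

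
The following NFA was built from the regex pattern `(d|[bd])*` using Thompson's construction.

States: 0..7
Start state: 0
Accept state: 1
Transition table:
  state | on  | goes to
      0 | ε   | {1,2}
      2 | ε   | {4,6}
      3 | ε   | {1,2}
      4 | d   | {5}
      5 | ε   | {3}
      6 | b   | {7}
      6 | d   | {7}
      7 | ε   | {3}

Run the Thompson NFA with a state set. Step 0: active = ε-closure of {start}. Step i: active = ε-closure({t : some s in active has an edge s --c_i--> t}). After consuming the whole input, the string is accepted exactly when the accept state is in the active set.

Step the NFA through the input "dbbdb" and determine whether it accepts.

Answer: ACCEPT

Trace:
initial (ε-close {0}): {0,1,2,4,6}
'd' @ 1: {1,2,3,4,5,6,7}  ✓accept
'b' @ 2: {1,2,3,4,6,7}  ✓accept
'b' @ 3: {1,2,3,4,6,7}  ✓accept
'd' @ 4: {1,2,3,4,5,6,7}  ✓accept
'b' @ 5: {1,2,3,4,6,7}  ✓accept
after full input: {1,2,3,4,6,7}  (accept=1 in)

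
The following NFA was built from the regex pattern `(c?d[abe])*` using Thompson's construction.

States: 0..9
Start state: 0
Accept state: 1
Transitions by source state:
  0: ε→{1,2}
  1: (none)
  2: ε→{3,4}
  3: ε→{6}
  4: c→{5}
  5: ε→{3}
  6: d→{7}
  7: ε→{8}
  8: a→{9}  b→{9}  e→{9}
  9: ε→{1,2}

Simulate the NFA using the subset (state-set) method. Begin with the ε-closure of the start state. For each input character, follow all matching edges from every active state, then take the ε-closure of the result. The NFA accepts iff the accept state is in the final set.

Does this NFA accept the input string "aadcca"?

S₀ = ε-closure({0}) = {0,1,2,3,4,6}
'a' @ 1: {}  — state set empty
rest 'adcca' ignored (set empty)
after full input: {}  (accept=1 not in)

Answer: REJECT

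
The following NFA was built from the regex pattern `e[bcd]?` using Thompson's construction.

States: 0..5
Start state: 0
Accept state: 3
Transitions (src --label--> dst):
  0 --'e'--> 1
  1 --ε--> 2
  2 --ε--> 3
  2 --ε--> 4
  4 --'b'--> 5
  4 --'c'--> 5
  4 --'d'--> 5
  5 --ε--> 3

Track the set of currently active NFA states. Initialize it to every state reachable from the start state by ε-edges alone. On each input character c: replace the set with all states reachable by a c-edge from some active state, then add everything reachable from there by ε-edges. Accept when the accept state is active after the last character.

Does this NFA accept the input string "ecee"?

Answer: REJECT

Steps:
initial (ε-close {0}): {0}
'e' @ 1: {1,2,3,4}  ✓accept
'c' @ 2: {3,5}  ✓accept
'e' @ 3: {}  — state set empty
rest 'e' ignored (set empty)
end set {} — state 3 not in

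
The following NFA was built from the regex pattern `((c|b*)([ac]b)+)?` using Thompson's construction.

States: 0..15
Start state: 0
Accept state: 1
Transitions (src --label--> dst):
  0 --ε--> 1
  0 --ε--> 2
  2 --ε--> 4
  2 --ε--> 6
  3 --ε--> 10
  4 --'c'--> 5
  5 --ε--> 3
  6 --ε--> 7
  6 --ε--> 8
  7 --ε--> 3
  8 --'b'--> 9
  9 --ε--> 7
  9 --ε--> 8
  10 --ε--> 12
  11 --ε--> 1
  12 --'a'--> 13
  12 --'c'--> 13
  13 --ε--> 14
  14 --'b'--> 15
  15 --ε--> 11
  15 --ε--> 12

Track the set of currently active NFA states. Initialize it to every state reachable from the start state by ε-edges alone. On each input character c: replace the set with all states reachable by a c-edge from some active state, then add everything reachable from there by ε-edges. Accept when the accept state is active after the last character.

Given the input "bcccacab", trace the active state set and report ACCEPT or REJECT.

start: ε-closure({0}) = {0,1,2,3,4,6,7,8,10,12}
'b' @ 1: {3,7,8,9,10,12}
'c' @ 2: {13,14}
'c' @ 3: {}  — no active states
rest 'cacab' ignored (set empty)
after full input: {}  (accept=1 not in)

Answer: REJECT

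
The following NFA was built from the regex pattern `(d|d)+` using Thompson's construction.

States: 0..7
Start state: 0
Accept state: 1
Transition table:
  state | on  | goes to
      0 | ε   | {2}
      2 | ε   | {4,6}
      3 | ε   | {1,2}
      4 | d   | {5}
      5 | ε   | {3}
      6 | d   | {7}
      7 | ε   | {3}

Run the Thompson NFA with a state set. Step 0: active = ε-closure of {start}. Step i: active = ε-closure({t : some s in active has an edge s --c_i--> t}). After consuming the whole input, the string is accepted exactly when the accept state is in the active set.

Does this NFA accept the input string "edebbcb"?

initial (ε-close {0}): {0,2,4,6}
'e' @ 1: {}  — no active states
rest 'debbcb' ignored (set empty)
end set {} — state 1 not in

Answer: REJECT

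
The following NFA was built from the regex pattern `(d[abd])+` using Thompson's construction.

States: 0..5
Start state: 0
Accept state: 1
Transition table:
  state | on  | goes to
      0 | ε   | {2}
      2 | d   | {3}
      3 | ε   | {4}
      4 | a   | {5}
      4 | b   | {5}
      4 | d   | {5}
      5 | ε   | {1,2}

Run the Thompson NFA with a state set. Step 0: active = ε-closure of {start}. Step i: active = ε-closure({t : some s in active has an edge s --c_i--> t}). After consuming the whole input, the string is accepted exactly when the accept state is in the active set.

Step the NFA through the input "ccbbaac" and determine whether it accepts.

Answer: REJECT

Trace:
initial (ε-close {0}): {0,2}
'c' @ 1: {}  — state set empty
rest 'cbbaac' ignored (set empty)
final: {}; accept 1 not in set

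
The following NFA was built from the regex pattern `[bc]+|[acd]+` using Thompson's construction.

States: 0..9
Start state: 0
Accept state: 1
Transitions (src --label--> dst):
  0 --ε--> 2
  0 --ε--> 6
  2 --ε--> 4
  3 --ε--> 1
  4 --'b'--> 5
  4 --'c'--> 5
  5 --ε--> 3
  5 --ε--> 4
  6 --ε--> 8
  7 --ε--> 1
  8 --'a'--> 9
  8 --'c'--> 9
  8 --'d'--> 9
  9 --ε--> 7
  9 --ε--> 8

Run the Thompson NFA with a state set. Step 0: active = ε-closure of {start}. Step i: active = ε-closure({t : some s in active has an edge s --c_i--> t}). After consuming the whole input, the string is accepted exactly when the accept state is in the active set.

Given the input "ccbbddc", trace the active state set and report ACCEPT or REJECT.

Answer: REJECT

Steps:
initial (ε-close {0}): {0,2,4,6,8}
'c' @ 1: {1,3,4,5,7,8,9}  (accept∈set)
'c' @ 2: {1,3,4,5,7,8,9}  (accept∈set)
'b' @ 3: {1,3,4,5}  (accept∈set)
'b' @ 4: {1,3,4,5}  (accept∈set)
'd' @ 5: {}  — state set empty
rest 'dc' ignored (set empty)
end set {} — state 1 not in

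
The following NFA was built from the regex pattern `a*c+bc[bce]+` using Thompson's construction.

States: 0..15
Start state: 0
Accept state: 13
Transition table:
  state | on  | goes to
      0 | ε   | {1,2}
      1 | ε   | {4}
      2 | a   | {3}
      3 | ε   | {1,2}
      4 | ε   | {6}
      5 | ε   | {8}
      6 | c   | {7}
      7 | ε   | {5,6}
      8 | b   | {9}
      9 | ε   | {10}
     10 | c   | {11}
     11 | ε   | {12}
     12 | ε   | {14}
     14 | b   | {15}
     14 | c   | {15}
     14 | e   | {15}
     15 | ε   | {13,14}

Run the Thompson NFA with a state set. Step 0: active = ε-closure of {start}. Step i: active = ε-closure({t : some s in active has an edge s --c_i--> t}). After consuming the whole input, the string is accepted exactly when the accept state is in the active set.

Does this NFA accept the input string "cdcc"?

S₀ = ε-closure({0}) = {0,1,2,4,6}
'c' @ 1: {5,6,7,8}
'd' @ 2: {}  — state set empty
rest 'cc' ignored (set empty)
final: {}; accept 13 not in set

Answer: REJECT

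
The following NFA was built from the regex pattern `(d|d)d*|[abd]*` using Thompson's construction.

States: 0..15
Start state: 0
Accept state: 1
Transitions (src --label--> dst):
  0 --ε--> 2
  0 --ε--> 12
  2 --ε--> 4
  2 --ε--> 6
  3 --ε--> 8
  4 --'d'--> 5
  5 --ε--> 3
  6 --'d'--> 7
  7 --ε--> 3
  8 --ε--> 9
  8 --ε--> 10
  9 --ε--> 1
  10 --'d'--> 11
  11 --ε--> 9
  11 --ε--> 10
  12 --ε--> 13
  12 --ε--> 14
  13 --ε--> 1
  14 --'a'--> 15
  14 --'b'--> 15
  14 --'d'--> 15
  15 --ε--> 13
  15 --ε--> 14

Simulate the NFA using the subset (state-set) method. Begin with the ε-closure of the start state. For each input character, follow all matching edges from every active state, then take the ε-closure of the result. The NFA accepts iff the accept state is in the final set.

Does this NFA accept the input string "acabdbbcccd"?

initial (ε-close {0}): {0,1,2,4,6,12,13,14}
'a' @ 1: {1,13,14,15}  ✓accept
'c' @ 2: {}  — no active states
rest 'abdbbcccd' ignored (set empty)
final: {}; accept 1 not in set

Answer: REJECT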